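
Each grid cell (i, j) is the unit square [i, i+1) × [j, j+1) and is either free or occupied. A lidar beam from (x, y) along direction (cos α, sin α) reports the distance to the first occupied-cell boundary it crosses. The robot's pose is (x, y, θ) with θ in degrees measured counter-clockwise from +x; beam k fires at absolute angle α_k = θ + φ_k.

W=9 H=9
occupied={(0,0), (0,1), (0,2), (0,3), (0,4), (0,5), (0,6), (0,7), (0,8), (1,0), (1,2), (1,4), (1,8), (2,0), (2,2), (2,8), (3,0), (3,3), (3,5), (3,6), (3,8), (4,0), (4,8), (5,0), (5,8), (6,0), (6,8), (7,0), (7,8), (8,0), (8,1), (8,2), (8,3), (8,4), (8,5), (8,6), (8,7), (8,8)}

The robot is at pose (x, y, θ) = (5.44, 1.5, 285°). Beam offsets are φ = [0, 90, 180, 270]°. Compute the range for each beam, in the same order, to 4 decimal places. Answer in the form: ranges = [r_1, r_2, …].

beam 1: φ=0°, α=285°
  cosα=0.2588 sinα=-0.9659 | (5,1) | tMaxX 2.1637 tMaxY 0.5176 | tΔX 3.8637 tΔY 1.0353
    t=0.5176 [y] (5,0) — stop
  → r_1 = 0.5176
beam 2: φ=90°, α=15°
  cosα=0.9659 sinα=0.2588 | (5,1) | tMaxX 0.5798 tMaxY 1.9319 | tΔX 1.0353 tΔY 3.8637
    t=0.5798 [x] (6,1)
    t=1.6150 [x] (7,1)
    t=1.9319 [y] (7,2)
    t=2.6503 [x] (8,2) — stop
  → r_2 = 2.6503
beam 3: φ=180°, α=105°
  cosα=-0.2588 sinα=0.9659 | (5,1) | tMaxX 1.7000 tMaxY 0.5176 | tΔX 3.8637 tΔY 1.0353
    t=0.5176 [y] (5,2)
    t=1.5529 [y] (5,3)
    t=1.7000 [x] (4,3)
    t=2.5882 [y] (4,4)
    t=3.6235 [y] (4,5)
    t=4.6587 [y] (4,6)
    t=5.5637 [x] (3,6) — stop
  → r_3 = 5.5637
beam 4: φ=270°, α=195°
  cosα=-0.9659 sinα=-0.2588 | (5,1) | tMaxX 0.4555 tMaxY 1.9319 | tΔX 1.0353 tΔY 3.8637
    t=0.4555 [x] (4,1)
    t=1.4908 [x] (3,1)
    t=1.9319 [y] (3,0) — stop
  → r_4 = 1.9319

ranges = [0.5176, 2.6503, 5.5637, 1.9319]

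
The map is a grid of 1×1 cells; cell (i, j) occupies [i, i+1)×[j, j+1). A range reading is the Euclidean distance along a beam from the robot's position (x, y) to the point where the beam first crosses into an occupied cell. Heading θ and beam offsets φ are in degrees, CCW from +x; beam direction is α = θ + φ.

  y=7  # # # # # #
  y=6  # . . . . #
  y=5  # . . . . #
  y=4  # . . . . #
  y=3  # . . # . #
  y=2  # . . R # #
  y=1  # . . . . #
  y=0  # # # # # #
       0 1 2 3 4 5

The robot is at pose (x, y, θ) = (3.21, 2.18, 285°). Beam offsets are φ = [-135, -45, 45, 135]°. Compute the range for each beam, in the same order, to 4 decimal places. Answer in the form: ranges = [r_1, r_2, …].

ranges = [2.5519, 1.3625, 2.0669, 0.9469]

beam 1: φ=-135°, α=150°
  dir = (cos 150°, sin 150°) = (-0.8660, 0.5000); from cell (3,2)
  next x-line at t=0.2425, next y-line at t=1.6400; Δt_x=1.1547, Δt_y=2.0000
    x: enter (2,2) at t=0.2425
    x: enter (1,2) at t=1.3972
    y: enter (1,3) at t=1.6400
    x: enter (0,3) at t=2.5519 ← occupied
  → r_1 = 2.5519
beam 2: φ=-45°, α=240°
  dir = (cos 240°, sin 240°) = (-0.5000, -0.8660); from cell (3,2)
  next x-line at t=0.4200, next y-line at t=0.2078; Δt_x=2.0000, Δt_y=1.1547
    y: enter (3,1) at t=0.2078
    x: enter (2,1) at t=0.4200
    y: enter (2,0) at t=1.3625 ← occupied
  → r_2 = 1.3625
beam 3: φ=45°, α=330°
  dir = (cos 330°, sin 330°) = (0.8660, -0.5000); from cell (3,2)
  next x-line at t=0.9122, next y-line at t=0.3600; Δt_x=1.1547, Δt_y=2.0000
    y: enter (3,1) at t=0.3600
    x: enter (4,1) at t=0.9122
    x: enter (5,1) at t=2.0669 ← occupied
  → r_3 = 2.0669
beam 4: φ=135°, α=60°
  dir = (cos 60°, sin 60°) = (0.5000, 0.8660); from cell (3,2)
  next x-line at t=1.5800, next y-line at t=0.9469; Δt_x=2.0000, Δt_y=1.1547
    y: enter (3,3) at t=0.9469 ← occupied
  → r_4 = 0.9469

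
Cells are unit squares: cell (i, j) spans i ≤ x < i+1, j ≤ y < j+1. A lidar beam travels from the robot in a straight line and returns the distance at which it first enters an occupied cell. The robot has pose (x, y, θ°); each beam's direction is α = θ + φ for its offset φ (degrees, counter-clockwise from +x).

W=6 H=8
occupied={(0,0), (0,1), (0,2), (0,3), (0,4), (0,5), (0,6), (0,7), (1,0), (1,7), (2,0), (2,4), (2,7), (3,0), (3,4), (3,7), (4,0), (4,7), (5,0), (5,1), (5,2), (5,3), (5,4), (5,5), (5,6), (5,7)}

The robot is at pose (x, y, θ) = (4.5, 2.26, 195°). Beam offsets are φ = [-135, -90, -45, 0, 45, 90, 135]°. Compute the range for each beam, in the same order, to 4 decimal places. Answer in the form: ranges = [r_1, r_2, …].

beam 1: φ=-135°, α=60°
  dir = (cos 60°, sin 60°) = (0.5000, 0.8660); from cell (4,2)
  next x-line at t=1.0000, next y-line at t=0.8545; Δt_x=2.0000, Δt_y=1.1547
    y: enter (4,3) at t=0.8545
    x: enter (5,3) at t=1.0000 ← occupied
  → r_1 = 1.0000
beam 2: φ=-90°, α=105°
  dir = (cos 105°, sin 105°) = (-0.2588, 0.9659); from cell (4,2)
  next x-line at t=1.9319, next y-line at t=0.7661; Δt_x=3.8637, Δt_y=1.0353
    y: enter (4,3) at t=0.7661
    y: enter (4,4) at t=1.8014
    x: enter (3,4) at t=1.9319 ← occupied
  → r_2 = 1.9319
beam 3: φ=-45°, α=150°
  dir = (cos 150°, sin 150°) = (-0.8660, 0.5000); from cell (4,2)
  next x-line at t=0.5774, next y-line at t=1.4800; Δt_x=1.1547, Δt_y=2.0000
    x: enter (3,2) at t=0.5774
    y: enter (3,3) at t=1.4800
    x: enter (2,3) at t=1.7321
    x: enter (1,3) at t=2.8868
    y: enter (1,4) at t=3.4800
    x: enter (0,4) at t=4.0415 ← occupied
  → r_3 = 4.0415
beam 4: φ=0°, α=195°
  dir = (cos 195°, sin 195°) = (-0.9659, -0.2588); from cell (4,2)
  next x-line at t=0.5176, next y-line at t=1.0046; Δt_x=1.0353, Δt_y=3.8637
    x: enter (3,2) at t=0.5176
    y: enter (3,1) at t=1.0046
    x: enter (2,1) at t=1.5529
    x: enter (1,1) at t=2.5882
    x: enter (0,1) at t=3.6235 ← occupied
  → r_4 = 3.6235
beam 5: φ=45°, α=240°
  dir = (cos 240°, sin 240°) = (-0.5000, -0.8660); from cell (4,2)
  next x-line at t=1.0000, next y-line at t=0.3002; Δt_x=2.0000, Δt_y=1.1547
    y: enter (4,1) at t=0.3002
    x: enter (3,1) at t=1.0000
    y: enter (3,0) at t=1.4549 ← occupied
  → r_5 = 1.4549
beam 6: φ=90°, α=285°
  dir = (cos 285°, sin 285°) = (0.2588, -0.9659); from cell (4,2)
  next x-line at t=1.9319, next y-line at t=0.2692; Δt_x=3.8637, Δt_y=1.0353
    y: enter (4,1) at t=0.2692
    y: enter (4,0) at t=1.3044 ← occupied
  → r_6 = 1.3044
beam 7: φ=135°, α=330°
  dir = (cos 330°, sin 330°) = (0.8660, -0.5000); from cell (4,2)
  next x-line at t=0.5774, next y-line at t=0.5200; Δt_x=1.1547, Δt_y=2.0000
    y: enter (4,1) at t=0.5200
    x: enter (5,1) at t=0.5774 ← occupied
  → r_7 = 0.5774

ranges = [1.0000, 1.9319, 4.0415, 3.6235, 1.4549, 1.3044, 0.5774]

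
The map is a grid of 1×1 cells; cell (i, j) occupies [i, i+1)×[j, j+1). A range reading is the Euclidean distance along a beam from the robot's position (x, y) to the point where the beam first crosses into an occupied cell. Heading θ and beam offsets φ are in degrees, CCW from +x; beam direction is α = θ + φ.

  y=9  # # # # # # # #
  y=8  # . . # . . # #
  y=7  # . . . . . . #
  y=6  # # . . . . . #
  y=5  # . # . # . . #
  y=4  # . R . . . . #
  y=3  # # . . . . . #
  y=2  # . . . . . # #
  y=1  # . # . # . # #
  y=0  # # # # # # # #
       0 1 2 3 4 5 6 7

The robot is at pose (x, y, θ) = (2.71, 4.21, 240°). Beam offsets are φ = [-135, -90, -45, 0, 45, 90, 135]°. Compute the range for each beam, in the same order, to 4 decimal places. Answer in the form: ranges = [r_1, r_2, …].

ranges = [0.8179, 1.9745, 0.8114, 3.4200, 3.3232, 3.7990, 4.4413]

beam 1: φ=-135°, α=105°
  cosα=-0.2588 sinα=0.9659 | (2,4) | tMaxX 2.7432 tMaxY 0.8179 | tΔX 3.8637 tΔY 1.0353
    t=0.8179 [y] (2,5) — stop
  → r_1 = 0.8179
beam 2: φ=-90°, α=150°
  cosα=-0.8660 sinα=0.5000 | (2,4) | tMaxX 0.8198 tMaxY 1.5800 | tΔX 1.1547 tΔY 2.0000
    t=0.8198 [x] (1,4)
    t=1.5800 [y] (1,5)
    t=1.9745 [x] (0,5) — stop
  → r_2 = 1.9745
beam 3: φ=-45°, α=195°
  cosα=-0.9659 sinα=-0.2588 | (2,4) | tMaxX 0.7350 tMaxY 0.8114 | tΔX 1.0353 tΔY 3.8637
    t=0.7350 [x] (1,4)
    t=0.8114 [y] (1,3) — stop
  → r_3 = 0.8114
beam 4: φ=0°, α=240°
  cosα=-0.5000 sinα=-0.8660 | (2,4) | tMaxX 1.4200 tMaxY 0.2425 | tΔX 2.0000 tΔY 1.1547
    t=0.2425 [y] (2,3)
    t=1.3972 [y] (2,2)
    t=1.4200 [x] (1,2)
    t=2.5519 [y] (1,1)
    t=3.4200 [x] (0,1) — stop
  → r_4 = 3.4200
beam 5: φ=45°, α=285°
  cosα=0.2588 sinα=-0.9659 | (2,4) | tMaxX 1.1205 tMaxY 0.2174 | tΔX 3.8637 tΔY 1.0353
    t=0.2174 [y] (2,3)
    t=1.1205 [x] (3,3)
    t=1.2527 [y] (3,2)
    t=2.2880 [y] (3,1)
    t=3.3232 [y] (3,0) — stop
  → r_5 = 3.3232
beam 6: φ=90°, α=330°
  cosα=0.8660 sinα=-0.5000 | (2,4) | tMaxX 0.3349 tMaxY 0.4200 | tΔX 1.1547 tΔY 2.0000
    t=0.3349 [x] (3,4)
    t=0.4200 [y] (3,3)
    t=1.4896 [x] (4,3)
    t=2.4200 [y] (4,2)
    t=2.6443 [x] (5,2)
    t=3.7990 [x] (6,2) — stop
  → r_6 = 3.7990
beam 7: φ=135°, α=15°
  cosα=0.9659 sinα=0.2588 | (2,4) | tMaxX 0.3002 tMaxY 3.0523 | tΔX 1.0353 tΔY 3.8637
    t=0.3002 [x] (3,4)
    t=1.3355 [x] (4,4)
    t=2.3708 [x] (5,4)
    t=3.0523 [y] (5,5)
    t=3.4061 [x] (6,5)
    t=4.4413 [x] (7,5) — stop
  → r_7 = 4.4413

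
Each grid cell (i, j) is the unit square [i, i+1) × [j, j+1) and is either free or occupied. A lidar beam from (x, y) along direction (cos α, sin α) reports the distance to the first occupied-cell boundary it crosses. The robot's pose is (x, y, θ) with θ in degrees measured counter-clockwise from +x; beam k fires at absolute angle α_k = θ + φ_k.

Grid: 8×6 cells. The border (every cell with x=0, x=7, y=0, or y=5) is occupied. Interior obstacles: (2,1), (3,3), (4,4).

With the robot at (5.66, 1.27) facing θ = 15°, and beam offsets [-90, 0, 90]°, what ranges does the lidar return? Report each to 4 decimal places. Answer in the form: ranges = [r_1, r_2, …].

beam 1: φ=-90°, α=285°
  dir = (cos 285°, sin 285°) = (0.2588, -0.9659); from cell (5,1)
  next x-line at t=1.3137, next y-line at t=0.2795; Δt_x=3.8637, Δt_y=1.0353
    y: enter (5,0) at t=0.2795 ← occupied
  → r_1 = 0.2795
beam 2: φ=0°, α=15°
  dir = (cos 15°, sin 15°) = (0.9659, 0.2588); from cell (5,1)
  next x-line at t=0.3520, next y-line at t=2.8205; Δt_x=1.0353, Δt_y=3.8637
    x: enter (6,1) at t=0.3520
    x: enter (7,1) at t=1.3873 ← occupied
  → r_2 = 1.3873
beam 3: φ=90°, α=105°
  dir = (cos 105°, sin 105°) = (-0.2588, 0.9659); from cell (5,1)
  next x-line at t=2.5500, next y-line at t=0.7558; Δt_x=3.8637, Δt_y=1.0353
    y: enter (5,2) at t=0.7558
    y: enter (5,3) at t=1.7910
    x: enter (4,3) at t=2.5500
    y: enter (4,4) at t=2.8263 ← occupied
  → r_3 = 2.8263

ranges = [0.2795, 1.3873, 2.8263]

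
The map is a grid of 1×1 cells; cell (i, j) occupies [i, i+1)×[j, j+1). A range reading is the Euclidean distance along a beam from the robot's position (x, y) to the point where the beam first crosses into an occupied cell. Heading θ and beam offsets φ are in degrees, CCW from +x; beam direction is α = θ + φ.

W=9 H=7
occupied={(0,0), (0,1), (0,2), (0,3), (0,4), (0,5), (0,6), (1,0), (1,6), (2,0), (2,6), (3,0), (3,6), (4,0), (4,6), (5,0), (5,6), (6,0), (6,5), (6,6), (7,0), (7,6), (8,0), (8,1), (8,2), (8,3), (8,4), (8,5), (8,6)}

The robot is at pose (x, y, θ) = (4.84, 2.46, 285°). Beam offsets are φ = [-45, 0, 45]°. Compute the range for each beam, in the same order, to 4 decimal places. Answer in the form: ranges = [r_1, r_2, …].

ranges = [1.6859, 1.5115, 2.9200]

beam 1: φ=-45°, α=240°
  cosα=-0.5000 sinα=-0.8660 | (4,2) | tMaxX 1.6800 tMaxY 0.5312 | tΔX 2.0000 tΔY 1.1547
    t=0.5312 [y] (4,1)
    t=1.6800 [x] (3,1)
    t=1.6859 [y] (3,0) — stop
  → r_1 = 1.6859
beam 2: φ=0°, α=285°
  cosα=0.2588 sinα=-0.9659 | (4,2) | tMaxX 0.6182 tMaxY 0.4762 | tΔX 3.8637 tΔY 1.0353
    t=0.4762 [y] (4,1)
    t=0.6182 [x] (5,1)
    t=1.5115 [y] (5,0) — stop
  → r_2 = 1.5115
beam 3: φ=45°, α=330°
  cosα=0.8660 sinα=-0.5000 | (4,2) | tMaxX 0.1848 tMaxY 0.9200 | tΔX 1.1547 tΔY 2.0000
    t=0.1848 [x] (5,2)
    t=0.9200 [y] (5,1)
    t=1.3395 [x] (6,1)
    t=2.4942 [x] (7,1)
    t=2.9200 [y] (7,0) — stop
  → r_3 = 2.9200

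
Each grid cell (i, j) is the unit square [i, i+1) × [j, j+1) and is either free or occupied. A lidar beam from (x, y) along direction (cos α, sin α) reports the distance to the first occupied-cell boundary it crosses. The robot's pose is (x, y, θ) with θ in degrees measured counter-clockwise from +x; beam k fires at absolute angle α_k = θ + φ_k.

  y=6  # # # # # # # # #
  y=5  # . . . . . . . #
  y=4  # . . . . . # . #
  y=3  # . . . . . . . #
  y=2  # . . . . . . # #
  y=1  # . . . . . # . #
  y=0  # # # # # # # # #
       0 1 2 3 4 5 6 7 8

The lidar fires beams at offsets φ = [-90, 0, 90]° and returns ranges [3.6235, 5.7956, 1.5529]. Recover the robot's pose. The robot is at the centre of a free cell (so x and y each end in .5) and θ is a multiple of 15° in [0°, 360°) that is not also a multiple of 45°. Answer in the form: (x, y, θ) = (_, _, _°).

Candidates: 32 free-cell centres × 16 headings = 512 poses. Raycast each; keep the one whose scan matches to 4 dp.
  (3.5, 3.5, 105°): beam 1 = 2.5882 ≠ 3.6235 ✗
  (1.5, 3.5, 300°): beam 1 = 0.5774 ≠ 3.6235 ✗
  (5.5, 3.5, 150°): beam 1 = 1.0000 ≠ 3.6235 ✗
  (3.5, 4.5, 165°): beam 1 = 1.5529 ≠ 3.6235 ✗
  (5.5, 3.5, 120°): beam 1 = 1.0000 ≠ 3.6235 ✗
  …
  (1.5, 4.5, 15°): r_1=3.6235, r_2=5.7956, r_3=1.5529 — all match ✓
No second candidate reproduces the full scan.

(x, y, θ) = (1.5, 4.5, 15°)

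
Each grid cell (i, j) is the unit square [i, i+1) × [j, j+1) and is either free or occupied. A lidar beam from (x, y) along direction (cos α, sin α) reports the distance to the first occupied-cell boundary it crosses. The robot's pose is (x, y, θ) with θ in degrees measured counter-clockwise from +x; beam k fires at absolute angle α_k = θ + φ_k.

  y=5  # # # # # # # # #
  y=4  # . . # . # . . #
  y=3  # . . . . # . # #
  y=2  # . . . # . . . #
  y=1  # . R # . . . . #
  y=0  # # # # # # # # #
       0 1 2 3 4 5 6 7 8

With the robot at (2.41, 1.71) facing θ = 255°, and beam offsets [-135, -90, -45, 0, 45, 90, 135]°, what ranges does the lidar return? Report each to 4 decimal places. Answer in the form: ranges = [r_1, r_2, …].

beam 1: φ=-135°, α=120°
  d=(-0.5000,0.8660)  start (2,1)  tX=0.8200 tY=0.3349  stride 1/|dx|=2.0000 1/|dy|=1.1547
    cross y-line → (2,2), t=0.3349
    cross x-line → (1,2), t=0.8200
    cross y-line → (1,3), t=1.4896
    cross y-line → (1,4), t=2.6443
    cross x-line → (0,4), t=2.8200 (wall)
  → r_1 = 2.8200
beam 2: φ=-90°, α=165°
  d=(-0.9659,0.2588)  start (2,1)  tX=0.4245 tY=1.1205  stride 1/|dx|=1.0353 1/|dy|=3.8637
    cross x-line → (1,1), t=0.4245
    cross y-line → (1,2), t=1.1205
    cross x-line → (0,2), t=1.4597 (wall)
  → r_2 = 1.4597
beam 3: φ=-45°, α=210°
  d=(-0.8660,-0.5000)  start (2,1)  tX=0.4734 tY=1.4200  stride 1/|dx|=1.1547 1/|dy|=2.0000
    cross x-line → (1,1), t=0.4734
    cross y-line → (1,0), t=1.4200 (wall)
  → r_3 = 1.4200
beam 4: φ=0°, α=255°
  d=(-0.2588,-0.9659)  start (2,1)  tX=1.5841 tY=0.7350  stride 1/|dx|=3.8637 1/|dy|=1.0353
    cross y-line → (2,0), t=0.7350 (wall)
  → r_4 = 0.7350
beam 5: φ=45°, α=300°
  d=(0.5000,-0.8660)  start (2,1)  tX=1.1800 tY=0.8198  stride 1/|dx|=2.0000 1/|dy|=1.1547
    cross y-line → (2,0), t=0.8198 (wall)
  → r_5 = 0.8198
beam 6: φ=90°, α=345°
  d=(0.9659,-0.2588)  start (2,1)  tX=0.6108 tY=2.7432  stride 1/|dx|=1.0353 1/|dy|=3.8637
    cross x-line → (3,1), t=0.6108 (wall)
  → r_6 = 0.6108
beam 7: φ=135°, α=30°
  d=(0.8660,0.5000)  start (2,1)  tX=0.6813 tY=0.5800  stride 1/|dx|=1.1547 1/|dy|=2.0000
    cross y-line → (2,2), t=0.5800
    cross x-line → (3,2), t=0.6813
    cross x-line → (4,2), t=1.8360 (wall)
  → r_7 = 1.8360

ranges = [2.8200, 1.4597, 1.4200, 0.7350, 0.8198, 0.6108, 1.8360]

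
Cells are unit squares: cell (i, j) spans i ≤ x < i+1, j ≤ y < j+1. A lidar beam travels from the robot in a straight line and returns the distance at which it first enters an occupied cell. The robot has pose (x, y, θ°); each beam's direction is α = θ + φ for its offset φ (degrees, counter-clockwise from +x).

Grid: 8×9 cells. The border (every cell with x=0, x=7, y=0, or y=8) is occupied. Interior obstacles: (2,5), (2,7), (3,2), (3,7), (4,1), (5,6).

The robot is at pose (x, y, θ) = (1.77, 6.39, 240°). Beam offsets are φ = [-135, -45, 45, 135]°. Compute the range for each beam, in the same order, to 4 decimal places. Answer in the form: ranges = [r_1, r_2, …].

ranges = [1.6668, 0.7972, 0.8887, 5.4145]

beam 1: φ=-135°, α=105°
  dir = (cos 105°, sin 105°) = (-0.2588, 0.9659); from cell (1,6)
  next x-line at t=2.9751, next y-line at t=0.6315; Δt_x=3.8637, Δt_y=1.0353
    y: enter (1,7) at t=0.6315
    y: enter (1,8) at t=1.6668 ← occupied
  → r_1 = 1.6668
beam 2: φ=-45°, α=195°
  dir = (cos 195°, sin 195°) = (-0.9659, -0.2588); from cell (1,6)
  next x-line at t=0.7972, next y-line at t=1.5068; Δt_x=1.0353, Δt_y=3.8637
    x: enter (0,6) at t=0.7972 ← occupied
  → r_2 = 0.7972
beam 3: φ=45°, α=285°
  dir = (cos 285°, sin 285°) = (0.2588, -0.9659); from cell (1,6)
  next x-line at t=0.8887, next y-line at t=0.4038; Δt_x=3.8637, Δt_y=1.0353
    y: enter (1,5) at t=0.4038
    x: enter (2,5) at t=0.8887 ← occupied
  → r_3 = 0.8887
beam 4: φ=135°, α=15°
  dir = (cos 15°, sin 15°) = (0.9659, 0.2588); from cell (1,6)
  next x-line at t=0.2381, next y-line at t=2.3569; Δt_x=1.0353, Δt_y=3.8637
    x: enter (2,6) at t=0.2381
    x: enter (3,6) at t=1.2734
    x: enter (4,6) at t=2.3087
    y: enter (4,7) at t=2.3569
    x: enter (5,7) at t=3.3439
    x: enter (6,7) at t=4.3792
    x: enter (7,7) at t=5.4145 ← occupied
  → r_4 = 5.4145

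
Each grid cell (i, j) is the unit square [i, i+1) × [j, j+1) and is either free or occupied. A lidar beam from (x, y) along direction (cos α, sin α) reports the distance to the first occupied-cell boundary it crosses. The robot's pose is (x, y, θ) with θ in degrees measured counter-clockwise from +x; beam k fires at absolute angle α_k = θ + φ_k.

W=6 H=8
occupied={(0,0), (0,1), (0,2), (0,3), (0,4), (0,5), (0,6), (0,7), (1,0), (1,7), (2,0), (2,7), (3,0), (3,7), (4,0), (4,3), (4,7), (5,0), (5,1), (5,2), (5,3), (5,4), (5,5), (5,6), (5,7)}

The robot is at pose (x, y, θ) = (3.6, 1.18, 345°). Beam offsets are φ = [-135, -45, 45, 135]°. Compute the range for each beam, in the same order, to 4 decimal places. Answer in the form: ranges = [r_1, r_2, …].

ranges = [0.3600, 0.2078, 1.6166, 5.2000]

beam 1: φ=-135°, α=210°
  d=(-0.8660,-0.5000)  start (3,1)  tX=0.6928 tY=0.3600  stride 1/|dx|=1.1547 1/|dy|=2.0000
    cross y-line → (3,0), t=0.3600 (wall)
  → r_1 = 0.3600
beam 2: φ=-45°, α=300°
  d=(0.5000,-0.8660)  start (3,1)  tX=0.8000 tY=0.2078  stride 1/|dx|=2.0000 1/|dy|=1.1547
    cross y-line → (3,0), t=0.2078 (wall)
  → r_2 = 0.2078
beam 3: φ=45°, α=30°
  d=(0.8660,0.5000)  start (3,1)  tX=0.4619 tY=1.6400  stride 1/|dx|=1.1547 1/|dy|=2.0000
    cross x-line → (4,1), t=0.4619
    cross x-line → (5,1), t=1.6166 (wall)
  → r_3 = 1.6166
beam 4: φ=135°, α=120°
  d=(-0.5000,0.8660)  start (3,1)  tX=1.2000 tY=0.9469  stride 1/|dx|=2.0000 1/|dy|=1.1547
    cross y-line → (3,2), t=0.9469
    cross x-line → (2,2), t=1.2000
    cross y-line → (2,3), t=2.1016
    cross x-line → (1,3), t=3.2000
    cross y-line → (1,4), t=3.2563
    cross y-line → (1,5), t=4.4110
    cross x-line → (0,5), t=5.2000 (wall)
  → r_4 = 5.2000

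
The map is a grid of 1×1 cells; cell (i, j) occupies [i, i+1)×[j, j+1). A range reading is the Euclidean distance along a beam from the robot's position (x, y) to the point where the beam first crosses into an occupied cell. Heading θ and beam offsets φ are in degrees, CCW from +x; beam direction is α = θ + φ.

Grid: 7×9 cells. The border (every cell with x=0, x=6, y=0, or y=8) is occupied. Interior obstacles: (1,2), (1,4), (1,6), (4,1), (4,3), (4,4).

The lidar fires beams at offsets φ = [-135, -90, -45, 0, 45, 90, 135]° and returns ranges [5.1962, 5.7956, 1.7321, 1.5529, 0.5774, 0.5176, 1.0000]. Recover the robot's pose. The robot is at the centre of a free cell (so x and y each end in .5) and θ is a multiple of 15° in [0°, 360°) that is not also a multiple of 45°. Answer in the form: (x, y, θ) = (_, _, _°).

(x, y, θ) = (4.5, 7.5, 15°)

Enumerate (i+0.5, j+0.5, θ) over the 29 free cells and 16 admissible headings. For each, cast all 7 beams and compare to the given ranges.
  (2.5, 7.5, 30°): beam 1 = 2.5882 ≠ 5.1962 ✗
  (3.5, 5.5, 255°): beam 1 = 2.8868 ≠ 5.1962 ✗
  (1.5, 7.5, 330°): beam 1 = 0.5176 ≠ 5.1962 ✗
  (4.5, 7.5, 300°): beam 1 = 1.9319 ≠ 5.1962 ✗
  …
  (4.5, 7.5, 15°): r_1=5.1962, r_2=5.7956, r_3=1.7321, r_4=1.5529, r_5=0.5774, r_6=0.5176, r_7=1.0000 — all match ✓
Only this pose fits every beam.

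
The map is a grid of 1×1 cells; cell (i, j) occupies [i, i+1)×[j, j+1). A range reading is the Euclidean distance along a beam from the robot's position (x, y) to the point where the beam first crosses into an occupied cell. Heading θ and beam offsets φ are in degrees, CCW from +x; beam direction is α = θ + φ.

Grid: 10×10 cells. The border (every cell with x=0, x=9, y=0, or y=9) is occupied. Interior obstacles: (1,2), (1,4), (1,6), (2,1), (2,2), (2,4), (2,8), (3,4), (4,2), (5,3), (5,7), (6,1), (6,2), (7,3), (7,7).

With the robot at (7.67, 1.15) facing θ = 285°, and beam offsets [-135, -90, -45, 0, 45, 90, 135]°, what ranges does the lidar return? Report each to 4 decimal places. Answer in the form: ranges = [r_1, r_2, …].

beam 1: φ=-135°, α=150°
  cosα=-0.8660 sinα=0.5000 | (7,1) | tMaxX 0.7736 tMaxY 1.7000 | tΔX 1.1547 tΔY 2.0000
    t=0.7736 [x] (6,1) — stop
  → r_1 = 0.7736
beam 2: φ=-90°, α=195°
  cosα=-0.9659 sinα=-0.2588 | (7,1) | tMaxX 0.6936 tMaxY 0.5796 | tΔX 1.0353 tΔY 3.8637
    t=0.5796 [y] (7,0) — stop
  → r_2 = 0.5796
beam 3: φ=-45°, α=240°
  cosα=-0.5000 sinα=-0.8660 | (7,1) | tMaxX 1.3400 tMaxY 0.1732 | tΔX 2.0000 tΔY 1.1547
    t=0.1732 [y] (7,0) — stop
  → r_3 = 0.1732
beam 4: φ=0°, α=285°
  cosα=0.2588 sinα=-0.9659 | (7,1) | tMaxX 1.2750 tMaxY 0.1553 | tΔX 3.8637 tΔY 1.0353
    t=0.1553 [y] (7,0) — stop
  → r_4 = 0.1553
beam 5: φ=45°, α=330°
  cosα=0.8660 sinα=-0.5000 | (7,1) | tMaxX 0.3811 tMaxY 0.3000 | tΔX 1.1547 tΔY 2.0000
    t=0.3000 [y] (7,0) — stop
  → r_5 = 0.3000
beam 6: φ=90°, α=15°
  cosα=0.9659 sinα=0.2588 | (7,1) | tMaxX 0.3416 tMaxY 3.2841 | tΔX 1.0353 tΔY 3.8637
    t=0.3416 [x] (8,1)
    t=1.3769 [x] (9,1) — stop
  → r_6 = 1.3769
beam 7: φ=135°, α=60°
  cosα=0.5000 sinα=0.8660 | (7,1) | tMaxX 0.6600 tMaxY 0.9815 | tΔX 2.0000 tΔY 1.1547
    t=0.6600 [x] (8,1)
    t=0.9815 [y] (8,2)
    t=2.1362 [y] (8,3)
    t=2.6600 [x] (9,3) — stop
  → r_7 = 2.6600

ranges = [0.7736, 0.5796, 0.1732, 0.1553, 0.3000, 1.3769, 2.6600]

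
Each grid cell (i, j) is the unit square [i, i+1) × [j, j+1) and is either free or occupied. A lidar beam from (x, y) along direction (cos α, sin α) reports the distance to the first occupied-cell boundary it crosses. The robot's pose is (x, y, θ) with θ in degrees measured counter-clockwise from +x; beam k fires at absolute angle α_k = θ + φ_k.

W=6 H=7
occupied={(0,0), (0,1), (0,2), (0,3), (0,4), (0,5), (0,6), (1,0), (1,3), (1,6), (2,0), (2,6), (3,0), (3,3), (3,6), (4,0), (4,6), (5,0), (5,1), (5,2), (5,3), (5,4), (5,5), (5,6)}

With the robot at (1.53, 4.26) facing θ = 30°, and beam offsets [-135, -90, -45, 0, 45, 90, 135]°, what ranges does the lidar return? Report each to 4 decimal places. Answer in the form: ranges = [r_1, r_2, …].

ranges = [0.2692, 0.3002, 1.5219, 3.4800, 1.8014, 1.0600, 0.5487]

beam 1: φ=-135°, α=255°
  dir = (cos 255°, sin 255°) = (-0.2588, -0.9659); from cell (1,4)
  next x-line at t=2.0478, next y-line at t=0.2692; Δt_x=3.8637, Δt_y=1.0353
    y: enter (1,3) at t=0.2692 ← occupied
  → r_1 = 0.2692
beam 2: φ=-90°, α=300°
  dir = (cos 300°, sin 300°) = (0.5000, -0.8660); from cell (1,4)
  next x-line at t=0.9400, next y-line at t=0.3002; Δt_x=2.0000, Δt_y=1.1547
    y: enter (1,3) at t=0.3002 ← occupied
  → r_2 = 0.3002
beam 3: φ=-45°, α=345°
  dir = (cos 345°, sin 345°) = (0.9659, -0.2588); from cell (1,4)
  next x-line at t=0.4866, next y-line at t=1.0046; Δt_x=1.0353, Δt_y=3.8637
    x: enter (2,4) at t=0.4866
    y: enter (2,3) at t=1.0046
    x: enter (3,3) at t=1.5219 ← occupied
  → r_3 = 1.5219
beam 4: φ=0°, α=30°
  dir = (cos 30°, sin 30°) = (0.8660, 0.5000); from cell (1,4)
  next x-line at t=0.5427, next y-line at t=1.4800; Δt_x=1.1547, Δt_y=2.0000
    x: enter (2,4) at t=0.5427
    y: enter (2,5) at t=1.4800
    x: enter (3,5) at t=1.6974
    x: enter (4,5) at t=2.8521
    y: enter (4,6) at t=3.4800 ← occupied
  → r_4 = 3.4800
beam 5: φ=45°, α=75°
  dir = (cos 75°, sin 75°) = (0.2588, 0.9659); from cell (1,4)
  next x-line at t=1.8159, next y-line at t=0.7661; Δt_x=3.8637, Δt_y=1.0353
    y: enter (1,5) at t=0.7661
    y: enter (1,6) at t=1.8014 ← occupied
  → r_5 = 1.8014
beam 6: φ=90°, α=120°
  dir = (cos 120°, sin 120°) = (-0.5000, 0.8660); from cell (1,4)
  next x-line at t=1.0600, next y-line at t=0.8545; Δt_x=2.0000, Δt_y=1.1547
    y: enter (1,5) at t=0.8545
    x: enter (0,5) at t=1.0600 ← occupied
  → r_6 = 1.0600
beam 7: φ=135°, α=165°
  dir = (cos 165°, sin 165°) = (-0.9659, 0.2588); from cell (1,4)
  next x-line at t=0.5487, next y-line at t=2.8591; Δt_x=1.0353, Δt_y=3.8637
    x: enter (0,4) at t=0.5487 ← occupied
  → r_7 = 0.5487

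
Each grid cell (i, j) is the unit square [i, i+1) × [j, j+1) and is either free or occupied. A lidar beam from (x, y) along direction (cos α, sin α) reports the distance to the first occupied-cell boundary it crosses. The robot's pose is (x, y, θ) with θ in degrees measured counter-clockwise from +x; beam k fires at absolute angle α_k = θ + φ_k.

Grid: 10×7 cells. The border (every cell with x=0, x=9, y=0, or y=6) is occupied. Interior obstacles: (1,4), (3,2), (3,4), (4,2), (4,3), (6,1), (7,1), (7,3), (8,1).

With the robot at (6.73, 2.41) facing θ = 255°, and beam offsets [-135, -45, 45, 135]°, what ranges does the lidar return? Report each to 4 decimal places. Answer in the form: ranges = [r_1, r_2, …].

beam 1: φ=-135°, α=120°
  direction (-0.5000, 0.8660); cell (6,2); t to first gridline: x 1.4600, y 0.6813 (then +2.0000 / +1.1547)
    (6,3) via y @ 0.6813
    (5,3) via x @ 1.4600
    (5,4) via y @ 1.8360
    (5,5) via y @ 2.9907
    (4,5) via x @ 3.4600
    (4,6) via y @ 4.1454  # hit
  → r_1 = 4.1454
beam 2: φ=-45°, α=210°
  direction (-0.8660, -0.5000); cell (6,2); t to first gridline: x 0.8429, y 0.8200 (then +1.1547 / +2.0000)
    (6,1) via y @ 0.8200  # hit
  → r_2 = 0.8200
beam 3: φ=45°, α=300°
  direction (0.5000, -0.8660); cell (6,2); t to first gridline: x 0.5400, y 0.4734 (then +2.0000 / +1.1547)
    (6,1) via y @ 0.4734  # hit
  → r_3 = 0.4734
beam 4: φ=135°, α=30°
  direction (0.8660, 0.5000); cell (6,2); t to first gridline: x 0.3118, y 1.1800 (then +1.1547 / +2.0000)
    (7,2) via x @ 0.3118
    (7,3) via y @ 1.1800  # hit
  → r_4 = 1.1800

ranges = [4.1454, 0.8200, 0.4734, 1.1800]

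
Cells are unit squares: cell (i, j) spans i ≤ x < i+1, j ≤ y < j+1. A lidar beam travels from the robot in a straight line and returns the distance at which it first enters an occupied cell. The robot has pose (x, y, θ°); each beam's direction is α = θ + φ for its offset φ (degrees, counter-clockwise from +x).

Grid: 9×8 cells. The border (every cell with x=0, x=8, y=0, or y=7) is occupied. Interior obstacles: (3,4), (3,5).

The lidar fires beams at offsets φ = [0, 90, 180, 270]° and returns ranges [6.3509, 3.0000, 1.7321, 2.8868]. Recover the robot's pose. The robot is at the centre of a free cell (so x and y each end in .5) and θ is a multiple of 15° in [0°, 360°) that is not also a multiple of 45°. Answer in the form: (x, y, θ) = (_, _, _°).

The pose lattice has 40·16 = 640 candidates. Test each by forward raycasting.
  (2.5, 6.5, 240°): beam 1 = 3.0000 ≠ 6.3509 ✗
  (7.5, 6.5, 210°): beam 1 = 4.0415 ≠ 6.3509 ✗
  (5.5, 3.5, 210°): beam 1 = 5.0000 ≠ 6.3509 ✗
  (4.5, 2.5, 150°): beam 1 = 4.0415 ≠ 6.3509 ✗
  …
  (6.5, 4.5, 210°): r_1=6.3509, r_2=3.0000, r_3=1.7321, r_4=2.8868 — all match ✓
Unique over the lattice → pose = (6.5, 4.5, 210°).

(x, y, θ) = (6.5, 4.5, 210°)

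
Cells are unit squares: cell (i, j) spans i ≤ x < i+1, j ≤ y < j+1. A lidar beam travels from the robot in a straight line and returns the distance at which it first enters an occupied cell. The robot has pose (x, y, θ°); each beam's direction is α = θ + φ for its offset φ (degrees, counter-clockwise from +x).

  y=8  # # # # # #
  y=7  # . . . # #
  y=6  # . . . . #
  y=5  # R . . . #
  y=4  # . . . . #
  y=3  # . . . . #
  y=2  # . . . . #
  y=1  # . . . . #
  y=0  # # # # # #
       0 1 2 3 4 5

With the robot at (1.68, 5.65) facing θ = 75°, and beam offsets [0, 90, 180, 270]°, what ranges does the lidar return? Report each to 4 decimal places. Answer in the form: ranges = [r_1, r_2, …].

beam 1: φ=0°, α=75°
  dir = (cos 75°, sin 75°) = (0.2588, 0.9659); from cell (1,5)
  next x-line at t=1.2364, next y-line at t=0.3623; Δt_x=3.8637, Δt_y=1.0353
    y: enter (1,6) at t=0.3623
    x: enter (2,6) at t=1.2364
    y: enter (2,7) at t=1.3976
    y: enter (2,8) at t=2.4329 ← occupied
  → r_1 = 2.4329
beam 2: φ=90°, α=165°
  dir = (cos 165°, sin 165°) = (-0.9659, 0.2588); from cell (1,5)
  next x-line at t=0.7040, next y-line at t=1.3523; Δt_x=1.0353, Δt_y=3.8637
    x: enter (0,5) at t=0.7040 ← occupied
  → r_2 = 0.7040
beam 3: φ=180°, α=255°
  dir = (cos 255°, sin 255°) = (-0.2588, -0.9659); from cell (1,5)
  next x-line at t=2.6273, next y-line at t=0.6729; Δt_x=3.8637, Δt_y=1.0353
    y: enter (1,4) at t=0.6729
    y: enter (1,3) at t=1.7082
    x: enter (0,3) at t=2.6273 ← occupied
  → r_3 = 2.6273
beam 4: φ=270°, α=345°
  dir = (cos 345°, sin 345°) = (0.9659, -0.2588); from cell (1,5)
  next x-line at t=0.3313, next y-line at t=2.5114; Δt_x=1.0353, Δt_y=3.8637
    x: enter (2,5) at t=0.3313
    x: enter (3,5) at t=1.3666
    x: enter (4,5) at t=2.4018
    y: enter (4,4) at t=2.5114
    x: enter (5,4) at t=3.4371 ← occupied
  → r_4 = 3.4371

ranges = [2.4329, 0.7040, 2.6273, 3.4371]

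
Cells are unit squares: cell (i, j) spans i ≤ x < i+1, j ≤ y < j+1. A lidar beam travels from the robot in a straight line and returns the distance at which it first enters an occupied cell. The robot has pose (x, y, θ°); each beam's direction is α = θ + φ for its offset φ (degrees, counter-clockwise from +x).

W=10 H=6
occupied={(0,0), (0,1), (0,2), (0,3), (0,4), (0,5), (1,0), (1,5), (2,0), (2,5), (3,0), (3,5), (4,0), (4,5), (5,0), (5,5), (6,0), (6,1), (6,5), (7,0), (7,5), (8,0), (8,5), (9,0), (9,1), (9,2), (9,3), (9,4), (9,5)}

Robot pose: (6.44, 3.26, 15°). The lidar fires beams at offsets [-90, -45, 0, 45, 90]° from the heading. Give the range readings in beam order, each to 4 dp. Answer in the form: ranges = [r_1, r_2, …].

ranges = [1.3044, 2.9560, 2.6503, 2.0092, 1.8014]

beam 1: φ=-90°, α=285°
  dir = (cos 285°, sin 285°) = (0.2588, -0.9659); from cell (6,3)
  next x-line at t=2.1637, next y-line at t=0.2692; Δt_x=3.8637, Δt_y=1.0353
    y: enter (6,2) at t=0.2692
    y: enter (6,1) at t=1.3044 ← occupied
  → r_1 = 1.3044
beam 2: φ=-45°, α=330°
  dir = (cos 330°, sin 330°) = (0.8660, -0.5000); from cell (6,3)
  next x-line at t=0.6466, next y-line at t=0.5200; Δt_x=1.1547, Δt_y=2.0000
    y: enter (6,2) at t=0.5200
    x: enter (7,2) at t=0.6466
    x: enter (8,2) at t=1.8013
    y: enter (8,1) at t=2.5200
    x: enter (9,1) at t=2.9560 ← occupied
  → r_2 = 2.9560
beam 3: φ=0°, α=15°
  dir = (cos 15°, sin 15°) = (0.9659, 0.2588); from cell (6,3)
  next x-line at t=0.5798, next y-line at t=2.8591; Δt_x=1.0353, Δt_y=3.8637
    x: enter (7,3) at t=0.5798
    x: enter (8,3) at t=1.6150
    x: enter (9,3) at t=2.6503 ← occupied
  → r_3 = 2.6503
beam 4: φ=45°, α=60°
  dir = (cos 60°, sin 60°) = (0.5000, 0.8660); from cell (6,3)
  next x-line at t=1.1200, next y-line at t=0.8545; Δt_x=2.0000, Δt_y=1.1547
    y: enter (6,4) at t=0.8545
    x: enter (7,4) at t=1.1200
    y: enter (7,5) at t=2.0092 ← occupied
  → r_4 = 2.0092
beam 5: φ=90°, α=105°
  dir = (cos 105°, sin 105°) = (-0.2588, 0.9659); from cell (6,3)
  next x-line at t=1.7000, next y-line at t=0.7661; Δt_x=3.8637, Δt_y=1.0353
    y: enter (6,4) at t=0.7661
    x: enter (5,4) at t=1.7000
    y: enter (5,5) at t=1.8014 ← occupied
  → r_5 = 1.8014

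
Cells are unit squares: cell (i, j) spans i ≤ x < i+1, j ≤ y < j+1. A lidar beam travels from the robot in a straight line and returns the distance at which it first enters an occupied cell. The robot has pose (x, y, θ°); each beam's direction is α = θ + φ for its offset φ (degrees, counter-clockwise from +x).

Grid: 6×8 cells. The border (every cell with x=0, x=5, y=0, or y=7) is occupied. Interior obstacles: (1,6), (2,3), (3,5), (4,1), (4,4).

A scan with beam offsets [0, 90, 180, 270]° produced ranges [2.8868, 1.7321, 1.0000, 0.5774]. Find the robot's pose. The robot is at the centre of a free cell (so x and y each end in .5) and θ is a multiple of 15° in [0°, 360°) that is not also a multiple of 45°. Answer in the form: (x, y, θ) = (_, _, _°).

Candidates: 19 free-cell centres × 16 headings = 304 poses. Raycast each; keep the one whose scan matches to 4 dp.
  (1.5, 2.5, 165°): beam 1 = 0.5176 ≠ 2.8868 ✗
  (3.5, 6.5, 285°): beam 1 = 0.5176 ≠ 2.8868 ✗
  (3.5, 2.5, 15°): beam 1 = 1.5529 ≠ 2.8868 ✗
  (4.5, 5.5, 330°): beam 1 = 0.5774 ≠ 2.8868 ✗
  (1.5, 4.5, 240°): beam 1 = 1.0000 ≠ 2.8868 ✗
  …
  (3.5, 3.5, 240°): r_1=2.8868, r_2=1.7321, r_3=1.0000, r_4=0.5774 — all match ✓
No second candidate reproduces the full scan.

(x, y, θ) = (3.5, 3.5, 240°)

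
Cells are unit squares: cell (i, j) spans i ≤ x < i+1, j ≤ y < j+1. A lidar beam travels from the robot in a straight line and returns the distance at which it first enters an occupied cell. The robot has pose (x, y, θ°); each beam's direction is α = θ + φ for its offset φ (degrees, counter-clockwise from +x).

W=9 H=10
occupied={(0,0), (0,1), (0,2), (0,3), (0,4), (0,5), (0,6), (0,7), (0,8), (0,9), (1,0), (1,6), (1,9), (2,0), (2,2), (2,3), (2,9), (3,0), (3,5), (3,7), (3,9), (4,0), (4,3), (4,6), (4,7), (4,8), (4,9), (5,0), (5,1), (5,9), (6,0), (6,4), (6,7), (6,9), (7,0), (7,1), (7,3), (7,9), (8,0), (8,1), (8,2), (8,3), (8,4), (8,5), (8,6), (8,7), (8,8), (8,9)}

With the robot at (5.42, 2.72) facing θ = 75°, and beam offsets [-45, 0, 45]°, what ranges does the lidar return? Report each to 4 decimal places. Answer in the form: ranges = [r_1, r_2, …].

beam 1: φ=-45°, α=30°
  cosα=0.8660 sinα=0.5000 | (5,2) | tMaxX 0.6697 tMaxY 0.5600 | tΔX 1.1547 tΔY 2.0000
    t=0.5600 [y] (5,3)
    t=0.6697 [x] (6,3)
    t=1.8244 [x] (7,3) — stop
  → r_1 = 1.8244
beam 2: φ=0°, α=75°
  cosα=0.2588 sinα=0.9659 | (5,2) | tMaxX 2.2409 tMaxY 0.2899 | tΔX 3.8637 tΔY 1.0353
    t=0.2899 [y] (5,3)
    t=1.3252 [y] (5,4)
    t=2.2409 [x] (6,4) — stop
  → r_2 = 2.2409
beam 3: φ=45°, α=120°
  cosα=-0.5000 sinα=0.8660 | (5,2) | tMaxX 0.8400 tMaxY 0.3233 | tΔX 2.0000 tΔY 1.1547
    t=0.3233 [y] (5,3)
    t=0.8400 [x] (4,3) — stop
  → r_3 = 0.8400

ranges = [1.8244, 2.2409, 0.8400]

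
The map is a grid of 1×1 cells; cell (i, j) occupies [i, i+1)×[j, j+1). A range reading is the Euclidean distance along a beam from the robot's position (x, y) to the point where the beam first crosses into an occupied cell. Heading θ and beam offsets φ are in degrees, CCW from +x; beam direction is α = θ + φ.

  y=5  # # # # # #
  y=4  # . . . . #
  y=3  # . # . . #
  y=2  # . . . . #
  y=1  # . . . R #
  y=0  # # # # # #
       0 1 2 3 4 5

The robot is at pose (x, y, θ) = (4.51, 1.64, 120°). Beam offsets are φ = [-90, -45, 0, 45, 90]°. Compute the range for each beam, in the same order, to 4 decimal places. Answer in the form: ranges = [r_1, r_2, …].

ranges = [0.5658, 1.8932, 3.8798, 3.6338, 1.2800]

beam 1: φ=-90°, α=30°
  dir = (cos 30°, sin 30°) = (0.8660, 0.5000); from cell (4,1)
  next x-line at t=0.5658, next y-line at t=0.7200; Δt_x=1.1547, Δt_y=2.0000
    x: enter (5,1) at t=0.5658 ← occupied
  → r_1 = 0.5658
beam 2: φ=-45°, α=75°
  dir = (cos 75°, sin 75°) = (0.2588, 0.9659); from cell (4,1)
  next x-line at t=1.8932, next y-line at t=0.3727; Δt_x=3.8637, Δt_y=1.0353
    y: enter (4,2) at t=0.3727
    y: enter (4,3) at t=1.4080
    x: enter (5,3) at t=1.8932 ← occupied
  → r_2 = 1.8932
beam 3: φ=0°, α=120°
  dir = (cos 120°, sin 120°) = (-0.5000, 0.8660); from cell (4,1)
  next x-line at t=1.0200, next y-line at t=0.4157; Δt_x=2.0000, Δt_y=1.1547
    y: enter (4,2) at t=0.4157
    x: enter (3,2) at t=1.0200
    y: enter (3,3) at t=1.5704
    y: enter (3,4) at t=2.7251
    x: enter (2,4) at t=3.0200
    y: enter (2,5) at t=3.8798 ← occupied
  → r_3 = 3.8798
beam 4: φ=45°, α=165°
  dir = (cos 165°, sin 165°) = (-0.9659, 0.2588); from cell (4,1)
  next x-line at t=0.5280, next y-line at t=1.3909; Δt_x=1.0353, Δt_y=3.8637
    x: enter (3,1) at t=0.5280
    y: enter (3,2) at t=1.3909
    x: enter (2,2) at t=1.5633
    x: enter (1,2) at t=2.5985
    x: enter (0,2) at t=3.6338 ← occupied
  → r_4 = 3.6338
beam 5: φ=90°, α=210°
  dir = (cos 210°, sin 210°) = (-0.8660, -0.5000); from cell (4,1)
  next x-line at t=0.5889, next y-line at t=1.2800; Δt_x=1.1547, Δt_y=2.0000
    x: enter (3,1) at t=0.5889
    y: enter (3,0) at t=1.2800 ← occupied
  → r_5 = 1.2800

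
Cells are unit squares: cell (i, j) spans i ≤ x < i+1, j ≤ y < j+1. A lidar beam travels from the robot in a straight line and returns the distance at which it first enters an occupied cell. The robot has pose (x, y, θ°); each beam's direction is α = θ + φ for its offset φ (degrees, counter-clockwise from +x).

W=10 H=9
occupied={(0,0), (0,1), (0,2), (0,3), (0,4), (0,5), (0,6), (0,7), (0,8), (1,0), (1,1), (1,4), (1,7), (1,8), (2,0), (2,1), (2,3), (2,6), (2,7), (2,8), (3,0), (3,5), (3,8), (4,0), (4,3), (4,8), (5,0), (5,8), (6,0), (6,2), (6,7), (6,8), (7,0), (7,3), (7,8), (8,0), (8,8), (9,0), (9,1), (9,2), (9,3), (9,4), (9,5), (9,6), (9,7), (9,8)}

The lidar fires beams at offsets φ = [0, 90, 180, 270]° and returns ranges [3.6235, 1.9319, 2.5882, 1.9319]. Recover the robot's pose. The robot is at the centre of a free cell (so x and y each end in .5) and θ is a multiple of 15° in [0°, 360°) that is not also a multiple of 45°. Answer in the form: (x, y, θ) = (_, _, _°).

(x, y, θ) = (5.5, 4.5, 255°)

The pose lattice has 44·16 = 704 candidates. Test each by forward raycasting.
  (6.5, 1.5, 285°): beam 1 = 0.5176 ≠ 3.6235 ✗
  (3.5, 1.5, 60°): beam 1 = 1.7321 ≠ 3.6235 ✗
  (6.5, 1.5, 105°): beam 1 = 0.5176 ≠ 3.6235 ✗
  (6.5, 6.5, 30°): beam 1 = 2.8868 ≠ 3.6235 ✗
  …
  (5.5, 4.5, 255°): r_1=3.6235, r_2=1.9319, r_3=2.5882, r_4=1.9319 — all match ✓
No second candidate reproduces the full scan.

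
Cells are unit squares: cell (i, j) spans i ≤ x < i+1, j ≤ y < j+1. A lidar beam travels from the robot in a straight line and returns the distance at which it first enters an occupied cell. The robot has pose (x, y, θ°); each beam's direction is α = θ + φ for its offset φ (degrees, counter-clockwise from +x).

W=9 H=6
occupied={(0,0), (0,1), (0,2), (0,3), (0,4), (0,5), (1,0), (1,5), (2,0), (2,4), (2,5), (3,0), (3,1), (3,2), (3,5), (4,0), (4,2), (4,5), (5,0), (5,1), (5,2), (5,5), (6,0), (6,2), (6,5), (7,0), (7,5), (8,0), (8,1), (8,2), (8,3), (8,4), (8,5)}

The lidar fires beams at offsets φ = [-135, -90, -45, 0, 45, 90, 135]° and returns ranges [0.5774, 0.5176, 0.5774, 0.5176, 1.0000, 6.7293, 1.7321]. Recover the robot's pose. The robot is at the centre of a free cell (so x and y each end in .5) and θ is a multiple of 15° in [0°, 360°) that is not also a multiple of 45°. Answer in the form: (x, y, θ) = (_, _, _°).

The pose lattice has 21·16 = 336 candidates. Test each by forward raycasting.
  (4.5, 4.5, 210°): beam 1 = 0.5176 ≠ 0.5774 ✗
  (3.5, 4.5, 240°): beam 1 = 0.5176 ≠ 0.5774 ✗
  (6.5, 1.5, 150°): beam 1 = 1.5529 ≠ 0.5774 ✗
  (3.5, 4.5, 75°): beam 1 = 1.7321 ≠ 0.5774 ✗
  …
  (7.5, 4.5, 105°): r_1=0.5774, r_2=0.5176, r_3=0.5774, r_4=0.5176, r_5=1.0000, r_6=6.7293, r_7=1.7321 — all match ✓
Only this pose fits every beam.

(x, y, θ) = (7.5, 4.5, 105°)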